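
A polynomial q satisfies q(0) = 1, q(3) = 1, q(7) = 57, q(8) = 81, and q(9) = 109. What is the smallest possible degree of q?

2

Divided differences on the nodes 0, 3, 7, 8, 9:
  order 0: 1  1  57  81  109
  order 1: 0  14  24  28
  order 2: 2  2  2
  order 3: 0  0
  order 4: 0
The order-2 divided differences are all 2 (nonzero) and every higher order vanishes, so the data lies on a polynomial of degree exactly 2.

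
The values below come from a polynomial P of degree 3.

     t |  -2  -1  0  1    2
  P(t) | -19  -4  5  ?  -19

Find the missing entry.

2

On equispaced nodes a degree-3 polynomial has vanishing fourth forward difference, so
  P(-2) - 4·P(-1) + 6·P(0) - 4·P(1) + P(2) = 0.
Substituting the known values and solving for P(1):
  -4·P(1) = -8
  P(1) = 2.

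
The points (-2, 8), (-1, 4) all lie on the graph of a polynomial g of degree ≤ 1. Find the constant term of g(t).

0

Write g(t) = at + b. Substituting each data point gives a linear system:
  -2a + b = 8
  -a + b = 4
Solving the system yields a = -4, b = 0.
So g(t) = -4t.
The constant term is 0.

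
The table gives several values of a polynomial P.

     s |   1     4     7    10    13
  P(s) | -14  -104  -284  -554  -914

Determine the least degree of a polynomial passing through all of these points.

Forward differences of the values at s = 1, 4, 7, 10, 13:
  P  : -14  -104  -284  -554  -914
  Δ  : -90  -180  -270  -360
  Δ^2: -90  -90  -90
  Δ^3: 0  0
  Δ^4: 0
The second differences are constant (-90) and nonzero, while all higher differences vanish, so the minimal degree is 2.

2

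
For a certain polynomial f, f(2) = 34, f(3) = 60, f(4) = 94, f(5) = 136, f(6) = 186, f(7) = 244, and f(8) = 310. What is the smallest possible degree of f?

2

Forward differences of the values at n = 2, 3, 4, 5, 6, 7, 8:
  f  : 34  60  94  136  186  244  310
  Δ  : 26  34  42  50  58  66
  Δ^2: 8  8  8  8  8
  Δ^3: 0  0  0  0
  Δ^4: 0  0  0
  Δ^5: 0  0
  Δ^6: 0
The second differences are constant (8) and nonzero, while all higher differences vanish, so the minimal degree is 2.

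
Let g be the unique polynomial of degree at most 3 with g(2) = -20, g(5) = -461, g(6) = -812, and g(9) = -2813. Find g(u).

g(u) = -4u^3 + u^2 + 2u + 4

Write g(u) = au^3 + bu^2 + cu + d. Substituting each data point gives a linear system:
  8a + 4b + 2c + d = -20
  125a + 25b + 5c + d = -461
  216a + 36b + 6c + d = -812
  729a + 81b + 9c + d = -2813
Solving the system yields a = -4, b = 1, c = 2, d = 4.
So g(u) = -4u^3 + u^2 + 2u + 4.
Check: g(9) = -2813. ✓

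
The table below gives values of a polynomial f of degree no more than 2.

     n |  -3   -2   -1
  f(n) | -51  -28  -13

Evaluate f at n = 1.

Write f(n) = an^2 + bn + c. Substituting each data point gives a linear system:
  9a - 3b + c = -51
  4a - 2b + c = -28
  a - b + c = -13
Solving the system yields a = -4, b = 3, c = -6.
So f(n) = -4n^2 + 3n - 6.
Then f(1) = -7.

-7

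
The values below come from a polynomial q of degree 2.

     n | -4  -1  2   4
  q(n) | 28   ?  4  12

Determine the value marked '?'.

7

The 3 known points determine the degree-2 polynomial uniquely.
Write q(n) = an^2 + bn + c. Substituting each data point gives a linear system:
  16a - 4b + c = 28
  4a + 2b + c = 4
  16a + 4b + c = 12
Solving the system yields a = 1, b = -2, c = 4.
So q(n) = n² - 2n + 4.
Then q(-1) = 7.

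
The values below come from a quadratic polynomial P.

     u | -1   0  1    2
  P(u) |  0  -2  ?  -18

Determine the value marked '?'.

-8

On equispaced nodes a degree-2 polynomial has vanishing third forward difference, so
  - P(-1) + 3·P(0) - 3·P(1) + P(2) = 0.
Substituting the known values and solving for P(1):
  -3·P(1) = 24
  P(1) = -8.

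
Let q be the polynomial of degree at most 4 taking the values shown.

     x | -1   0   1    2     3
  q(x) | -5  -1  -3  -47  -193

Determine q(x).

q(x) = -x^4 - 4x^3 - 2x^2 + 5x - 1

Write q(x) = ax^4 + bx^3 + cx^2 + dx + e. Substituting each data point gives a linear system:
  a - b + c - d + e = -5
  e = -1
  a + b + c + d + e = -3
  16a + 8b + 4c + 2d + e = -47
  81a + 27b + 9c + 3d + e = -193
Solving the system yields a = -1, b = -4, c = -2, d = 5, e = -1.
So q(x) = -x⁴ - 4x³ - 2x² + 5x - 1.
Check: q(-1) = -5. ✓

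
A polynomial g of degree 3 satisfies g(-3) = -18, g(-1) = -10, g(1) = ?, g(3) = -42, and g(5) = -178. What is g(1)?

The 4 known points determine the degree-3 polynomial uniquely.
Write g(s) = as^3 + bs^2 + cs + d. Substituting each data point gives a linear system:
  -27a + 9b - 3c + d = -18
  -a + b - c + d = -10
  27a + 9b + 3c + d = -42
  125a + 25b + 5c + d = -178
Solving the system yields a = -1, b = -3, c = 5, d = -3.
So g(s) = -s^3 - 3s^2 + 5s - 3.
Then g(1) = -2.

-2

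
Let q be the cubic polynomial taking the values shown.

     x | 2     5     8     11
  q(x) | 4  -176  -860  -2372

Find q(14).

Using the Lagrange interpolation formula with nodes 2, 5, 8, 11:
  L_0(x) = (x - 5)(x - 8)(x - 11) / -162
  L_1(x) = (x - 2)(x - 8)(x - 11) / 54
  L_2(x) = (x - 2)(x - 5)(x - 11) / -54
  L_3(x) = (x - 2)(x - 5)(x - 8) / 162
Then q(x) = 4·L_0(x) - 176·L_1(x) - 860·L_2(x) - 2372·L_3(x).
Expanding and collecting terms gives q(x) = -2x^3 + 2x^2 + 4x + 4.
Evaluating at x = 14: q(14) = -5036.

-5036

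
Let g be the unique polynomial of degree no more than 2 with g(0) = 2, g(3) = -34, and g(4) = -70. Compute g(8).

Using the Lagrange interpolation formula with nodes 0, 3, 4:
  L_0(x) = (x - 3)(x - 4) / 12
  L_1(x) = x(x - 4) / -3
  L_2(x) = x(x - 3) / 4
Then g(x) = 2·L_0(x) - 34·L_1(x) - 70·L_2(x).
Expanding and collecting terms gives g(x) = -6x^2 + 6x + 2.
Evaluating at x = 8: g(8) = -334.

-334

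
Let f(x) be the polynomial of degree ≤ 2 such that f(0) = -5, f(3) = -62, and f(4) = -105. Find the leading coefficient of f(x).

-6

Write f(x) = ax^2 + bx + c. Substituting each data point gives a linear system:
  c = -5
  9a + 3b + c = -62
  16a + 4b + c = -105
Solving the system yields a = -6, b = -1, c = -5.
So f(x) = -6x^2 - x - 5.
The leading coefficient is -6.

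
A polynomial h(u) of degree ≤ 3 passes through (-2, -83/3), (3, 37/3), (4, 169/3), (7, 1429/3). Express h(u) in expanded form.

Using the Lagrange interpolation formula with nodes -2, 3, 4, 7:
  L_0(u) = (u - 3)(u - 4)(u - 7) / -270
  L_1(u) = (u + 2)(u - 4)(u - 7) / 20
  L_2(u) = (u + 2)(u - 3)(u - 7) / -18
  L_3(u) = (u + 2)(u - 3)(u - 4) / 108
Then h(u) = -83/3·L_0(u) + 37/3·L_1(u) + 169/3·L_2(u) + 1429/3·L_3(u).
Expanding and collecting terms gives h(u) = 2u^3 - 4u^2 - 2u + 1/3.
Check: h(-2) = -83/3. ✓

h(u) = 2u^3 - 4u^2 - 2u + 1/3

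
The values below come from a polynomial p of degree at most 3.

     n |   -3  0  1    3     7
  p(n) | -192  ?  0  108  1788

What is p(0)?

The 4 known points determine the degree-3 polynomial uniquely.
Write p(n) = an^3 + bn^2 + cn + d. Substituting each data point gives a linear system:
  -27a + 9b - 3c + d = -192
  a + b + c + d = 0
  27a + 9b + 3c + d = 108
  343a + 49b + 7c + d = 1788
Solving the system yields a = 6, b = -5, c = -4, d = 3.
So p(n) = 6n³ - 5n² - 4n + 3.
Then p(0) = 3.

3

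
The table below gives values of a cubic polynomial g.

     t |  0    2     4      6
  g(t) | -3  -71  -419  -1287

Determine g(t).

g(t) = -5t^3 - 5t^2 - 4t - 3

Using the Lagrange interpolation formula with nodes 0, 2, 4, 6:
  L_0(t) = (t - 2)(t - 4)(t - 6) / -48
  L_1(t) = t(t - 4)(t - 6) / 16
  L_2(t) = t(t - 2)(t - 6) / -16
  L_3(t) = t(t - 2)(t - 4) / 48
Then g(t) = -3·L_0(t) - 71·L_1(t) - 419·L_2(t) - 1287·L_3(t).
Expanding and collecting terms gives g(t) = -5t^3 - 5t^2 - 4t - 3.
Check: g(4) = -419. ✓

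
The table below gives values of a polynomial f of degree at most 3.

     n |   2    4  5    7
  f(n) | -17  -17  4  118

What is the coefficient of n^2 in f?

-4

Write f(n) = an^3 + bn^2 + cn + d. Substituting each data point gives a linear system:
  8a + 4b + 2c + d = -17
  64a + 16b + 4c + d = -17
  125a + 25b + 5c + d = 4
  343a + 49b + 7c + d = 118
Solving the system yields a = 1, b = -4, c = -4, d = -1.
So f(n) = n³ - 4n² - 4n - 1.
The coefficient of n^2 is -4.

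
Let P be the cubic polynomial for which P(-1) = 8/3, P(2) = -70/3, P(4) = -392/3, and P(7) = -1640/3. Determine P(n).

Write P(n) = an^3 + bn^2 + cn + d. Substituting each data point gives a linear system:
  -a + b - c + d = 8/3
  8a + 4b + 2c + d = -70/3
  64a + 16b + 4c + d = -392/3
  343a + 49b + 7c + d = -1640/3
Solving the system yields a = -1, b = -4, c = -5/3, d = 4.
So P(n) = -n^3 - 4n^2 - (5/3)n + 4.
Check: P(-1) = 8/3. ✓

P(n) = -n^3 - 4n^2 - (5/3)n + 4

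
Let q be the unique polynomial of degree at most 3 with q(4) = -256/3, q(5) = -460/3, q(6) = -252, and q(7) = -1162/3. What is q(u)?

q(u) = -u^3 - (1/3)u^2 - 4u

Write q(u) = au^3 + bu^2 + cu + d. Substituting each data point gives a linear system:
  64a + 16b + 4c + d = -256/3
  125a + 25b + 5c + d = -460/3
  216a + 36b + 6c + d = -252
  343a + 49b + 7c + d = -1162/3
Solving the system yields a = -1, b = -1/3, c = -4, d = 0.
So q(u) = -u³ - (1/3)u² - 4u.
Check: q(4) = -256/3. ✓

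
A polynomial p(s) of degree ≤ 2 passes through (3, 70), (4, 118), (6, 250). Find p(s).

Write p(s) = as^2 + bs + c. Substituting each data point gives a linear system:
  9a + 3b + c = 70
  16a + 4b + c = 118
  36a + 6b + c = 250
Solving the system yields a = 6, b = 6, c = -2.
So p(s) = 6s^2 + 6s - 2.
Check: p(3) = 70. ✓

p(s) = 6s^2 + 6s - 2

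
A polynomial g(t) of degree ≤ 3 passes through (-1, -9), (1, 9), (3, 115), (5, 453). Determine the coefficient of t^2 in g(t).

2

Write g(t) = at^3 + bt^2 + ct + d. Substituting each data point gives a linear system:
  -a + b - c + d = -9
  a + b + c + d = 9
  27a + 9b + 3c + d = 115
  125a + 25b + 5c + d = 453
Solving the system yields a = 3, b = 2, c = 6, d = -2.
So g(t) = 3t³ + 2t² + 6t - 2.
The coefficient of t^2 is 2.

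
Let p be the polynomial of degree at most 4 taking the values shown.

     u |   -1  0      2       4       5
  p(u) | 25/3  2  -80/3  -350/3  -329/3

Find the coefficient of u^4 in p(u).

1

Write p(u) = au^4 + bu^3 + cu^2 + du + e. Substituting each data point gives a linear system:
  a - b + c - d + e = 25/3
  e = 2
  16a + 8b + 4c + 2d + e = -80/3
  256a + 64b + 16c + 4d + e = -350/3
  625a + 125b + 25c + 5d + e = -329/3
Solving the system yields a = 1, b = -6, c = 1/3, d = 1, e = 2.
So p(u) = u^4 - 6u^3 + (1/3)u^2 + u + 2.
The leading coefficient is 1.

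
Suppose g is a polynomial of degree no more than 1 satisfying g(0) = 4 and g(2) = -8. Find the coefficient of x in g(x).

Write g(x) = ax + b. Substituting each data point gives a linear system:
  b = 4
  2a + b = -8
Solving the system yields a = -6, b = 4.
So g(x) = -6x + 4.
The leading coefficient is -6.

-6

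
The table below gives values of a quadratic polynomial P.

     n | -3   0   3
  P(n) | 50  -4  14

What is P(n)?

Using the Lagrange interpolation formula with nodes -3, 0, 3:
  L_0(n) = n(n - 3) / 18
  L_1(n) = (n + 3)(n - 3) / -9
  L_2(n) = (n + 3)n / 18
Then P(n) = 50·L_0(n) - 4·L_1(n) + 14·L_2(n).
Expanding and collecting terms gives P(n) = 4n^2 - 6n - 4.
Check: P(0) = -4. ✓

P(n) = 4n^2 - 6n - 4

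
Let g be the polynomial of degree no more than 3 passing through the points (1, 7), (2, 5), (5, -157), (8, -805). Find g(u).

g(u) = -2u^3 + 3u^2 + 3u + 3

Write g(u) = au^3 + bu^2 + cu + d. Substituting each data point gives a linear system:
  a + b + c + d = 7
  8a + 4b + 2c + d = 5
  125a + 25b + 5c + d = -157
  512a + 64b + 8c + d = -805
Solving the system yields a = -2, b = 3, c = 3, d = 3.
So g(u) = -2u³ + 3u² + 3u + 3.
Check: g(1) = 7. ✓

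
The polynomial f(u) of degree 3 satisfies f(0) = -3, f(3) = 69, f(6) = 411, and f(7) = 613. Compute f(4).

Write f(u) = au^3 + bu^2 + cu + d. Substituting each data point gives a linear system:
  d = -3
  27a + 9b + 3c + d = 69
  216a + 36b + 6c + d = 411
  343a + 49b + 7c + d = 613
Solving the system yields a = 1, b = 6, c = -3, d = -3.
So f(u) = u³ + 6u² - 3u - 3.
Then f(4) = 145.

145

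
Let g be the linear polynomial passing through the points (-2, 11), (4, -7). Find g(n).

g(n) = -3n + 5

Write g(n) = an + b. Substituting each data point gives a linear system:
  -2a + b = 11
  4a + b = -7
Solving the system yields a = -3, b = 5.
So g(n) = -3n + 5.
Check: g(4) = -7. ✓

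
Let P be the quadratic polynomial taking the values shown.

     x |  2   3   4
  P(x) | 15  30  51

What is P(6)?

111

Write P(x) = ax^2 + bx + c. Substituting each data point gives a linear system:
  4a + 2b + c = 15
  9a + 3b + c = 30
  16a + 4b + c = 51
Solving the system yields a = 3, b = 0, c = 3.
So P(x) = 3x^2 + 3.
Then P(6) = 111.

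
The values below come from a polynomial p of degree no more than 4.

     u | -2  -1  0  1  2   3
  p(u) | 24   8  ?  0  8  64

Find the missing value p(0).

The 5 known points determine the degree-4 polynomial uniquely.
Write p(u) = au^4 + bu^3 + cu^2 + du + e. Substituting each data point gives a linear system:
  16a - 8b + 4c - 2d + e = 24
  a - b + c - d + e = 8
  a + b + c + d + e = 0
  16a + 8b + 4c + 2d + e = 8
  81a + 27b + 9c + 3d + e = 64
Solving the system yields a = 1, b = 0, c = -1, d = -4, e = 4.
So p(u) = u^4 - u^2 - 4u + 4.
Then p(0) = 4.

4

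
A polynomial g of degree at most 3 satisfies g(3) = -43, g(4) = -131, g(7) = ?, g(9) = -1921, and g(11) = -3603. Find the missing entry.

-863

The 4 known points determine the degree-3 polynomial uniquely.
Write g(s) = as^3 + bs^2 + cs + d. Substituting each data point gives a linear system:
  27a + 9b + 3c + d = -43
  64a + 16b + 4c + d = -131
  729a + 81b + 9c + d = -1921
  1331a + 121b + 11c + d = -3603
Solving the system yields a = -3, b = 3, c = 2, d = 5.
So g(s) = -3s^3 + 3s^2 + 2s + 5.
Then g(7) = -863.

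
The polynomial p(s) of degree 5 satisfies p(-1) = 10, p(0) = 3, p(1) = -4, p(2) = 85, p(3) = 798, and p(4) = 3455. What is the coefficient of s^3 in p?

-5

Write p(s) = as^5 + bs^4 + cs^3 + ds^2 + es + k. Substituting each data point gives a linear system:
  -a + b - c + d - e + k = 10
  k = 3
  a + b + c + d + e + k = -4
  32a + 16b + 8c + 4d + 2e + k = 85
  243a + 81b + 27c + 9d + 3e + k = 798
  1024a + 256b + 64c + 16d + 4e + k = 3455
Solving the system yields a = 3, b = 3, c = -5, d = -3, e = -5, k = 3.
So p(s) = 3s⁵ + 3s⁴ - 5s³ - 3s² - 5s + 3.
The coefficient of s^3 is -5.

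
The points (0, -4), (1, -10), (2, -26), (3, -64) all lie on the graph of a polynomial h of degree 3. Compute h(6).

-430

Forward differences of the values at x = 0, 1, 2, 3:
  h  : -4  -10  -26  -64
  Δ  : -6  -16  -38
  Δ^2: -10  -22
  Δ^3: -12
The third differences are constant, confirming degree 3.
Interpolating (Newton forward form) and evaluating at x = 6 gives h(6) = -430.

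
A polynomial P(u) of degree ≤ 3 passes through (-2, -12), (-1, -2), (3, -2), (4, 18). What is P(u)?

Using the Lagrange interpolation formula with nodes -2, -1, 3, 4:
  L_0(u) = (u + 1)(u - 3)(u - 4) / -30
  L_1(u) = (u + 2)(u - 3)(u - 4) / 20
  L_2(u) = (u + 2)(u + 1)(u - 4) / -20
  L_3(u) = (u + 2)(u + 1)(u - 3) / 30
Then P(u) = -12·L_0(u) - 2·L_1(u) - 2·L_2(u) + 18·L_3(u).
Expanding and collecting terms gives P(u) = u³ - 2u² - 3u - 2.
Check: P(-1) = -2. ✓

P(u) = u^3 - 2u^2 - 3u - 2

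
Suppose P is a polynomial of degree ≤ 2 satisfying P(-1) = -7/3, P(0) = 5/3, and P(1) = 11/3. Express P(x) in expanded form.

Using the Lagrange interpolation formula with nodes -1, 0, 1:
  L_0(x) = x(x - 1) / 2
  L_1(x) = (x + 1)(x - 1) / -1
  L_2(x) = (x + 1)x / 2
Then P(x) = -7/3·L_0(x) + 5/3·L_1(x) + 11/3·L_2(x).
Expanding and collecting terms gives P(x) = -x² + 3x + 5/3.
Check: P(-1) = -7/3. ✓

P(x) = -x^2 + 3x + 5/3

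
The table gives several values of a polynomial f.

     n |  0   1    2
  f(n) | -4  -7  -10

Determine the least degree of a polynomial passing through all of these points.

Forward differences of the values at n = 0, 1, 2:
  f  : -4  -7  -10
  Δ  : -3  -3
  Δ^2: 0
The first differences are constant (-3) and nonzero, while all higher differences vanish, so the minimal degree is 1.

1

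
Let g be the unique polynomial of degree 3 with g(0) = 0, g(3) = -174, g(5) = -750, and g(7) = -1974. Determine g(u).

Using the Lagrange interpolation formula with nodes 0, 3, 5, 7:
  L_0(u) = (u - 3)(u - 5)(u - 7) / -105
  L_1(u) = u(u - 5)(u - 7) / 24
  L_2(u) = u(u - 3)(u - 7) / -20
  L_3(u) = u(u - 3)(u - 5) / 56
Then g(u) = 0·L_0(u) - 174·L_1(u) - 750·L_2(u) - 1974·L_3(u).
Expanding and collecting terms gives g(u) = -5u^3 - 6u^2 + 5u.
Check: g(3) = -174. ✓

g(u) = -5u^3 - 6u^2 + 5u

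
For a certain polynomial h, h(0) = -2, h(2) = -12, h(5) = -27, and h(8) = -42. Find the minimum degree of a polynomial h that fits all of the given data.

Divided differences on the nodes 0, 2, 5, 8:
  order 0: -2  -12  -27  -42
  order 1: -5  -5  -5
  order 2: 0  0
  order 3: 0
The order-1 divided differences are all -5 (nonzero) and every higher order vanishes, so the data lies on a polynomial of degree exactly 1.

1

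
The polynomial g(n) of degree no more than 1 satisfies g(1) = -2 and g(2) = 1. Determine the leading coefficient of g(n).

Write g(n) = an + b. Substituting each data point gives a linear system:
  a + b = -2
  2a + b = 1
Solving the system yields a = 3, b = -5.
So g(n) = 3n - 5.
The leading coefficient is 3.

3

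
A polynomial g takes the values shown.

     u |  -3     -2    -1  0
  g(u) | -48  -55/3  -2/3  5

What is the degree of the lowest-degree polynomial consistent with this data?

2

Forward differences of the values at u = -3, -2, -1, 0:
  g  : -48  -55/3  -2/3  5
  Δ  : 89/3  53/3  17/3
  Δ^2: -12  -12
  Δ^3: 0
The second differences are constant (-12) and nonzero, while all higher differences vanish, so the minimal degree is 2.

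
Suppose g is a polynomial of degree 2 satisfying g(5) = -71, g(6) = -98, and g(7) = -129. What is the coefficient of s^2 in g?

-2

Write g(s) = as^2 + bs + c. Substituting each data point gives a linear system:
  25a + 5b + c = -71
  36a + 6b + c = -98
  49a + 7b + c = -129
Solving the system yields a = -2, b = -5, c = 4.
So g(s) = -2s² - 5s + 4.
The leading coefficient is -2.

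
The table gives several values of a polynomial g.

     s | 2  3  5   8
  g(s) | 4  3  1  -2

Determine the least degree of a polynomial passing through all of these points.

1

Divided differences on the nodes 2, 3, 5, 8:
  order 0: 4  3  1  -2
  order 1: -1  -1  -1
  order 2: 0  0
  order 3: 0
The order-1 divided differences are all -1 (nonzero) and every higher order vanishes, so the data lies on a polynomial of degree exactly 1.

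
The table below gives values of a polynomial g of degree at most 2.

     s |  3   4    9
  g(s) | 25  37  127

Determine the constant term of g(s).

1

Write g(s) = as^2 + bs + c. Substituting each data point gives a linear system:
  9a + 3b + c = 25
  16a + 4b + c = 37
  81a + 9b + c = 127
Solving the system yields a = 1, b = 5, c = 1.
So g(s) = s² + 5s + 1.
The constant term is 1.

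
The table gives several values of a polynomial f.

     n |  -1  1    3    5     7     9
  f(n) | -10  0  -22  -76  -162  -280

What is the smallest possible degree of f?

2

Forward differences of the values at n = -1, 1, 3, 5, 7, 9:
  f  : -10  0  -22  -76  -162  -280
  Δ  : 10  -22  -54  -86  -118
  Δ^2: -32  -32  -32  -32
  Δ^3: 0  0  0
  Δ^4: 0  0
  Δ^5: 0
The second differences are constant (-32) and nonzero, while all higher differences vanish, so the minimal degree is 2.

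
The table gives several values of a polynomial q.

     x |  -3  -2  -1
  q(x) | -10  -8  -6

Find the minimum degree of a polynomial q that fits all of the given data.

Forward differences of the values at x = -3, -2, -1:
  q  : -10  -8  -6
  Δ  : 2  2
  Δ^2: 0
The first differences are constant (2) and nonzero, while all higher differences vanish, so the minimal degree is 1.

1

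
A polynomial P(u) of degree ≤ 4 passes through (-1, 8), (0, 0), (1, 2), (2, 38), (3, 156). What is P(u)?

Write P(u) = au^4 + bu^3 + cu^2 + du + e. Substituting each data point gives a linear system:
  a - b + c - d + e = 8
  e = 0
  a + b + c + d + e = 2
  16a + 8b + 4c + 2d + e = 38
  81a + 27b + 9c + 3d + e = 156
Solving the system yields a = 1, b = 2, c = 4, d = -5, e = 0.
So P(u) = u^4 + 2u^3 + 4u^2 - 5u.
Check: P(0) = 0. ✓

P(u) = u^4 + 2u^3 + 4u^2 - 5u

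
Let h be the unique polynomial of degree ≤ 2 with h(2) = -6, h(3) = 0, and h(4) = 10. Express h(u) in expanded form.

h(u) = 2u^2 - 4u - 6

Using the Lagrange interpolation formula with nodes 2, 3, 4:
  L_0(u) = (u - 3)(u - 4) / 2
  L_1(u) = (u - 2)(u - 4) / -1
  L_2(u) = (u - 2)(u - 3) / 2
Then h(u) = -6·L_0(u) + 0·L_1(u) + 10·L_2(u).
Expanding and collecting terms gives h(u) = 2u² - 4u - 6.
Check: h(3) = 0. ✓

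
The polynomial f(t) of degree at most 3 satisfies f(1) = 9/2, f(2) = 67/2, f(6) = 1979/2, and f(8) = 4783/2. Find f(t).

Write f(t) = at^3 + bt^2 + ct + d. Substituting each data point gives a linear system:
  a + b + c + d = 9/2
  8a + 4b + 2c + d = 67/2
  216a + 36b + 6c + d = 1979/2
  512a + 64b + 8c + d = 4783/2
Solving the system yields a = 5, b = -3, c = 3, d = -1/2.
So f(t) = 5t^3 - 3t^2 + 3t - 1/2.
Check: f(6) = 1979/2. ✓

f(t) = 5t^3 - 3t^2 + 3t - 1/2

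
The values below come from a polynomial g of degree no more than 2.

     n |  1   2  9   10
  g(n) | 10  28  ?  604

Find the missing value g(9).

490

The 3 known points determine the degree-2 polynomial uniquely.
Write g(n) = an^2 + bn + c. Substituting each data point gives a linear system:
  a + b + c = 10
  4a + 2b + c = 28
  100a + 10b + c = 604
Solving the system yields a = 6, b = 0, c = 4.
So g(n) = 6n^2 + 4.
Then g(9) = 490.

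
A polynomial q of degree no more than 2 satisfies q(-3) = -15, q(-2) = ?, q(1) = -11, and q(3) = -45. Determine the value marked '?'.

-5

The 3 known points determine the degree-2 polynomial uniquely.
Write q(x) = ax^2 + bx + c. Substituting each data point gives a linear system:
  9a - 3b + c = -15
  a + b + c = -11
  9a + 3b + c = -45
Solving the system yields a = -3, b = -5, c = -3.
So q(x) = -3x^2 - 5x - 3.
Then q(-2) = -5.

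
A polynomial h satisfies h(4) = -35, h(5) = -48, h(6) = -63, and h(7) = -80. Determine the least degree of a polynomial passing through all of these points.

Forward differences of the values at u = 4, 5, 6, 7:
  h  : -35  -48  -63  -80
  Δ  : -13  -15  -17
  Δ^2: -2  -2
  Δ^3: 0
The second differences are constant (-2) and nonzero, while all higher differences vanish, so the minimal degree is 2.

2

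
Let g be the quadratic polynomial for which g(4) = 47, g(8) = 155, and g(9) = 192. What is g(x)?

Write g(x) = ax^2 + bx + c. Substituting each data point gives a linear system:
  16a + 4b + c = 47
  64a + 8b + c = 155
  81a + 9b + c = 192
Solving the system yields a = 2, b = 3, c = 3.
So g(x) = 2x^2 + 3x + 3.
Check: g(9) = 192. ✓

g(x) = 2x^2 + 3x + 3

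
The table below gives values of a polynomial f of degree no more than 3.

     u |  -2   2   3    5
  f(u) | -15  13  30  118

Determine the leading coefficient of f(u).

Write f(u) = au^3 + bu^2 + cu + d. Substituting each data point gives a linear system:
  -8a + 4b - 2c + d = -15
  8a + 4b + 2c + d = 13
  27a + 9b + 3c + d = 30
  125a + 25b + 5c + d = 118
Solving the system yields a = 1, b = -1, c = 3, d = 3.
So f(u) = u^3 - u^2 + 3u + 3.
The leading coefficient is 1.

1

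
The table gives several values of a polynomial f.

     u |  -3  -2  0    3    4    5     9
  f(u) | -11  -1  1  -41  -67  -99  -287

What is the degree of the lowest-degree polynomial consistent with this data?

Divided differences on the nodes -3, -2, 0, 3, 4, 5, 9:
  order 0: -11  -1  1  -41  -67  -99  -287
  order 1: 10  1  -14  -26  -32  -47
  order 2: -3  -3  -3  -3  -3
  order 3: 0  0  0  0
  order 4: 0  0  0
  order 5: 0  0
  order 6: 0
The order-2 divided differences are all -3 (nonzero) and every higher order vanishes, so the data lies on a polynomial of degree exactly 2.

2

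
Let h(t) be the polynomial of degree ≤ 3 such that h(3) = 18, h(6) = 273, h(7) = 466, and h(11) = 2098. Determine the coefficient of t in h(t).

4

Write h(t) = at^3 + bt^2 + ct + d. Substituting each data point gives a linear system:
  27a + 9b + 3c + d = 18
  216a + 36b + 6c + d = 273
  343a + 49b + 7c + d = 466
  1331a + 121b + 11c + d = 2098
Solving the system yields a = 2, b = -5, c = 4, d = -3.
So h(t) = 2t^3 - 5t^2 + 4t - 3.
The coefficient of t is 4.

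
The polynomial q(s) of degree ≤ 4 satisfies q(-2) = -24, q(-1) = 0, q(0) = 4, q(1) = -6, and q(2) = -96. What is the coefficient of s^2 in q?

-4

Write q(s) = as^4 + bs^3 + cs^2 + ds + e. Substituting each data point gives a linear system:
  16a - 8b + 4c - 2d + e = -24
  a - b + c - d + e = 0
  e = 4
  a + b + c + d + e = -6
  16a + 8b + 4c + 2d + e = -96
Solving the system yields a = -3, b = -5, c = -4, d = 2, e = 4.
So q(s) = -3s^4 - 5s^3 - 4s^2 + 2s + 4.
The coefficient of s^2 is -4.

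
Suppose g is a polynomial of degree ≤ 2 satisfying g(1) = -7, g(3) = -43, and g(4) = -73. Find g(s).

g(s) = -4s^2 - 2s - 1

Write g(s) = as^2 + bs + c. Substituting each data point gives a linear system:
  a + b + c = -7
  9a + 3b + c = -43
  16a + 4b + c = -73
Solving the system yields a = -4, b = -2, c = -1.
So g(s) = -4s^2 - 2s - 1.
Check: g(1) = -7. ✓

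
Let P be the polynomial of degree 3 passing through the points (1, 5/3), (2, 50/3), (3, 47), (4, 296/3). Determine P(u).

Using the Lagrange interpolation formula with nodes 1, 2, 3, 4:
  L_0(u) = (u - 2)(u - 3)(u - 4) / -6
  L_1(u) = (u - 1)(u - 3)(u - 4) / 2
  L_2(u) = (u - 1)(u - 2)(u - 4) / -2
  L_3(u) = (u - 1)(u - 2)(u - 3) / 6
Then P(u) = 5/3·L_0(u) + 50/3·L_1(u) + 47·L_2(u) + 296/3·L_3(u).
Expanding and collecting terms gives P(u) = u^3 + (5/3)u^2 + 3u - 4.
Check: P(4) = 296/3. ✓

P(u) = u^3 + (5/3)u^2 + 3u - 4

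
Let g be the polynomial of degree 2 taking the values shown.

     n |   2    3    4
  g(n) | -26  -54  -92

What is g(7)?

-266

Using the Lagrange interpolation formula with nodes 2, 3, 4:
  L_0(n) = (n - 3)(n - 4) / 2
  L_1(n) = (n - 2)(n - 4) / -1
  L_2(n) = (n - 2)(n - 3) / 2
Then g(n) = -26·L_0(n) - 54·L_1(n) - 92·L_2(n).
Expanding and collecting terms gives g(n) = -5n^2 - 3n.
Evaluating at n = 7: g(7) = -266.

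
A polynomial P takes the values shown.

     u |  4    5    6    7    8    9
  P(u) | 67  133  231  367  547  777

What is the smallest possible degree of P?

3

Forward differences of the values at u = 4, 5, 6, 7, 8, 9:
  P  : 67  133  231  367  547  777
  Δ  : 66  98  136  180  230
  Δ^2: 32  38  44  50
  Δ^3: 6  6  6
  Δ^4: 0  0
  Δ^5: 0
The third differences are constant (6) and nonzero, while all higher differences vanish, so the minimal degree is 3.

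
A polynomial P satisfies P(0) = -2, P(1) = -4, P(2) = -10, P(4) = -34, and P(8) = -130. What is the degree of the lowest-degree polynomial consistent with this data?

2

Divided differences on the nodes 0, 1, 2, 4, 8:
  order 0: -2  -4  -10  -34  -130
  order 1: -2  -6  -12  -24
  order 2: -2  -2  -2
  order 3: 0  0
  order 4: 0
The order-2 divided differences are all -2 (nonzero) and every higher order vanishes, so the data lies on a polynomial of degree exactly 2.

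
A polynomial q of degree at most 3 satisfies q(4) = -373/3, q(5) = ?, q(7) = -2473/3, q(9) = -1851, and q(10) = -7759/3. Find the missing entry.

The 4 known points determine the degree-3 polynomial uniquely.
Write q(n) = an^3 + bn^2 + cn + d. Substituting each data point gives a linear system:
  64a + 16b + 4c + d = -373/3
  343a + 49b + 7c + d = -2473/3
  729a + 81b + 9c + d = -1851
  1000a + 100b + 10c + d = -7759/3
Solving the system yields a = -3, b = 4, c = 5/3, d = -3.
So q(n) = -3n^3 + 4n^2 + (5/3)n - 3.
Then q(5) = -809/3.

-809/3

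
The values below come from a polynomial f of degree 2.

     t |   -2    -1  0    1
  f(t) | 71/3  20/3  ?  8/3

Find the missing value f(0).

-1/3

The 3 known points determine the degree-2 polynomial uniquely.
Write f(t) = at^2 + bt + c. Substituting each data point gives a linear system:
  4a - 2b + c = 71/3
  a - b + c = 20/3
  a + b + c = 8/3
Solving the system yields a = 5, b = -2, c = -1/3.
So f(t) = 5t² - 2t - 1/3.
Then f(0) = -1/3.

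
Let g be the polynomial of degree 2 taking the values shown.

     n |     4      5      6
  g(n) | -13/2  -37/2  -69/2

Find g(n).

g(n) = -2n^2 + 6n + 3/2

Write g(n) = an^2 + bn + c. Substituting each data point gives a linear system:
  16a + 4b + c = -13/2
  25a + 5b + c = -37/2
  36a + 6b + c = -69/2
Solving the system yields a = -2, b = 6, c = 3/2.
So g(n) = -2n^2 + 6n + 3/2.
Check: g(6) = -69/2. ✓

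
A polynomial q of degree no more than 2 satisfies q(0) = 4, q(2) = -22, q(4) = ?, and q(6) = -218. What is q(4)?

The 3 known points determine the degree-2 polynomial uniquely.
Write q(n) = an^2 + bn + c. Substituting each data point gives a linear system:
  c = 4
  4a + 2b + c = -22
  36a + 6b + c = -218
Solving the system yields a = -6, b = -1, c = 4.
So q(n) = -6n² - n + 4.
Then q(4) = -96.

-96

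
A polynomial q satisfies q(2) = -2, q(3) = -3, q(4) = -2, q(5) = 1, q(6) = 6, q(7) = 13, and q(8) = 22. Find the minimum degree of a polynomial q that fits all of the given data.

Forward differences of the values at u = 2, 3, 4, 5, 6, 7, 8:
  q  : -2  -3  -2  1  6  13  22
  Δ  : -1  1  3  5  7  9
  Δ^2: 2  2  2  2  2
  Δ^3: 0  0  0  0
  Δ^4: 0  0  0
  Δ^5: 0  0
  Δ^6: 0
The second differences are constant (2) and nonzero, while all higher differences vanish, so the minimal degree is 2.

2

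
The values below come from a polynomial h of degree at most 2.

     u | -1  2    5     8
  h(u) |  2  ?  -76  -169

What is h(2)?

On equispaced nodes a degree-2 polynomial has vanishing third forward difference, so
  - h(-1) + 3·h(2) - 3·h(5) + h(8) = 0.
Substituting the known values and solving for h(2):
  3·h(2) = -57
  h(2) = -19.

-19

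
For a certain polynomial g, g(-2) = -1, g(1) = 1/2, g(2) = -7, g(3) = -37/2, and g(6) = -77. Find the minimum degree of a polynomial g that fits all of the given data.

Divided differences on the nodes -2, 1, 2, 3, 6:
  order 0: -1  1/2  -7  -37/2  -77
  order 1: 1/2  -15/2  -23/2  -39/2
  order 2: -2  -2  -2
  order 3: 0  0
  order 4: 0
The order-2 divided differences are all -2 (nonzero) and every higher order vanishes, so the data lies on a polynomial of degree exactly 2.

2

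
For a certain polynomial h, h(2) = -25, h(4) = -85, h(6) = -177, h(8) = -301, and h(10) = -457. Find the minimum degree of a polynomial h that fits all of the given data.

2

Forward differences of the values at u = 2, 4, 6, 8, 10:
  h  : -25  -85  -177  -301  -457
  Δ  : -60  -92  -124  -156
  Δ^2: -32  -32  -32
  Δ^3: 0  0
  Δ^4: 0
The second differences are constant (-32) and nonzero, while all higher differences vanish, so the minimal degree is 2.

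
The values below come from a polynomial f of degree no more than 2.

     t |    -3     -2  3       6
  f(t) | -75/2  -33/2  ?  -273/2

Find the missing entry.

-63/2

The 3 known points determine the degree-2 polynomial uniquely.
Write f(t) = at^2 + bt + c. Substituting each data point gives a linear system:
  9a - 3b + c = -75/2
  4a - 2b + c = -33/2
  36a + 6b + c = -273/2
Solving the system yields a = -4, b = 1, c = 3/2.
So f(t) = -4t^2 + t + 3/2.
Then f(3) = -63/2.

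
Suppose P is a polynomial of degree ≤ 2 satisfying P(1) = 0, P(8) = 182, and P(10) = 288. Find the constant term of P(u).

Write P(u) = au^2 + bu + c. Substituting each data point gives a linear system:
  a + b + c = 0
  64a + 8b + c = 182
  100a + 10b + c = 288
Solving the system yields a = 3, b = -1, c = -2.
So P(u) = 3u^2 - u - 2.
The constant term is -2.

-2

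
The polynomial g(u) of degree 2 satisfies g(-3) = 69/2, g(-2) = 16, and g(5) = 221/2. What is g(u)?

g(u) = 4u^2 + (3/2)u + 3

Write g(u) = au^2 + bu + c. Substituting each data point gives a linear system:
  9a - 3b + c = 69/2
  4a - 2b + c = 16
  25a + 5b + c = 221/2
Solving the system yields a = 4, b = 3/2, c = 3.
So g(u) = 4u² + (3/2)u + 3.
Check: g(-3) = 69/2. ✓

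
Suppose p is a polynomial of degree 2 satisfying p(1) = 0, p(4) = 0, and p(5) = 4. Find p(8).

Using the Lagrange interpolation formula with nodes 1, 4, 5:
  L_0(x) = (x - 4)(x - 5) / 12
  L_1(x) = (x - 1)(x - 5) / -3
  L_2(x) = (x - 1)(x - 4) / 4
Then p(x) = 0·L_0(x) + 0·L_1(x) + 4·L_2(x).
Expanding and collecting terms gives p(x) = x² - 5x + 4.
Evaluating at x = 8: p(8) = 28.

28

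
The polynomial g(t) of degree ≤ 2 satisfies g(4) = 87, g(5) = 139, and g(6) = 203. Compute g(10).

579

Using the Lagrange interpolation formula with nodes 4, 5, 6:
  L_0(t) = (t - 5)(t - 6) / 2
  L_1(t) = (t - 4)(t - 6) / -1
  L_2(t) = (t - 4)(t - 5) / 2
Then g(t) = 87·L_0(t) + 139·L_1(t) + 203·L_2(t).
Expanding and collecting terms gives g(t) = 6t^2 - 2t - 1.
Evaluating at t = 10: g(10) = 579.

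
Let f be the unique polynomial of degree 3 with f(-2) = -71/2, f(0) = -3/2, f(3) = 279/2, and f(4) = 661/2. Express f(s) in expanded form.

f(s) = 5s^3 + s^2 - s - 3/2

Using the Lagrange interpolation formula with nodes -2, 0, 3, 4:
  L_0(s) = s(s - 3)(s - 4) / -60
  L_1(s) = (s + 2)(s - 3)(s - 4) / 24
  L_2(s) = (s + 2)s(s - 4) / -15
  L_3(s) = (s + 2)s(s - 3) / 24
Then f(s) = -71/2·L_0(s) - 3/2·L_1(s) + 279/2·L_2(s) + 661/2·L_3(s).
Expanding and collecting terms gives f(s) = 5s³ + s² - s - 3/2.
Check: f(0) = -3/2. ✓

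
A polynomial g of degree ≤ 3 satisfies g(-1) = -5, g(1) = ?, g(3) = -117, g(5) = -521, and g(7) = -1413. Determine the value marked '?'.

-9

On equispaced nodes a degree-3 polynomial has vanishing fourth forward difference, so
  g(-1) - 4·g(1) + 6·g(3) - 4·g(5) + g(7) = 0.
Substituting the known values and solving for g(1):
  -4·g(1) = 36
  g(1) = -9.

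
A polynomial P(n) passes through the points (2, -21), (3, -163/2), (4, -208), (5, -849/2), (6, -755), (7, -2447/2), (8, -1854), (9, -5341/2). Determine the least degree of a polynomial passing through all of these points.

Forward differences of the values at n = 2, 3, 4, 5, 6, 7, 8, 9:
  P  : -21  -163/2  -208  -849/2  -755  -2447/2  -1854  -5341/2
  Δ  : -121/2  -253/2  -433/2  -661/2  -937/2  -1261/2  -1633/2
  Δ^2: -66  -90  -114  -138  -162  -186
  Δ^3: -24  -24  -24  -24  -24
  Δ^4: 0  0  0  0
  Δ^5: 0  0  0
  Δ^6: 0  0
  Δ^7: 0
The third differences are constant (-24) and nonzero, while all higher differences vanish, so the minimal degree is 3.

3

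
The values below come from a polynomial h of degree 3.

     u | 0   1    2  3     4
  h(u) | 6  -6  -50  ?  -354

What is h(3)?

The 4 known points determine the degree-3 polynomial uniquely.
Write h(u) = au^3 + bu^2 + cu + d. Substituting each data point gives a linear system:
  d = 6
  a + b + c + d = -6
  8a + 4b + 2c + d = -50
  64a + 16b + 4c + d = -354
Solving the system yields a = -5, b = -1, c = -6, d = 6.
So h(u) = -5u^3 - u^2 - 6u + 6.
Then h(3) = -156.

-156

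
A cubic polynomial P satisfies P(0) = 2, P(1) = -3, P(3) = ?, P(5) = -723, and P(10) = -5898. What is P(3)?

-151

The 4 known points determine the degree-3 polynomial uniquely.
Write P(s) = as^3 + bs^2 + cs + d. Substituting each data point gives a linear system:
  d = 2
  a + b + c + d = -3
  125a + 25b + 5c + d = -723
  1000a + 100b + 10c + d = -5898
Solving the system yields a = -6, b = 1, c = 0, d = 2.
So P(s) = -6s³ + s² + 2.
Then P(3) = -151.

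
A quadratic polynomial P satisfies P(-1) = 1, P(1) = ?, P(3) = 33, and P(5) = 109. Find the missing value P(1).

The 3 known points determine the degree-2 polynomial uniquely.
Write P(s) = as^2 + bs + c. Substituting each data point gives a linear system:
  a - b + c = 1
  9a + 3b + c = 33
  25a + 5b + c = 109
Solving the system yields a = 5, b = -2, c = -6.
So P(s) = 5s^2 - 2s - 6.
Then P(1) = -3.

-3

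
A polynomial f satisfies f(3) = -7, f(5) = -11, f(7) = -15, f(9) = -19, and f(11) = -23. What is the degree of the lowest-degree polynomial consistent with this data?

Forward differences of the values at u = 3, 5, 7, 9, 11:
  f  : -7  -11  -15  -19  -23
  Δ  : -4  -4  -4  -4
  Δ^2: 0  0  0
  Δ^3: 0  0
  Δ^4: 0
The first differences are constant (-4) and nonzero, while all higher differences vanish, so the minimal degree is 1.

1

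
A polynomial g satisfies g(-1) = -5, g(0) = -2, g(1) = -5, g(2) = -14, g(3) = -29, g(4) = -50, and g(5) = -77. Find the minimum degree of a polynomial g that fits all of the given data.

Forward differences of the values at x = -1, 0, 1, 2, 3, 4, 5:
  g  : -5  -2  -5  -14  -29  -50  -77
  Δ  : 3  -3  -9  -15  -21  -27
  Δ^2: -6  -6  -6  -6  -6
  Δ^3: 0  0  0  0
  Δ^4: 0  0  0
  Δ^5: 0  0
  Δ^6: 0
The second differences are constant (-6) and nonzero, while all higher differences vanish, so the minimal degree is 2.

2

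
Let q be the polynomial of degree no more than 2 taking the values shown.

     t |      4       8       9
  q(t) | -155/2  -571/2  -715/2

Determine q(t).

q(t) = -4t^2 - 4t + 5/2

Write q(t) = at^2 + bt + c. Substituting each data point gives a linear system:
  16a + 4b + c = -155/2
  64a + 8b + c = -571/2
  81a + 9b + c = -715/2
Solving the system yields a = -4, b = -4, c = 5/2.
So q(t) = -4t^2 - 4t + 5/2.
Check: q(8) = -571/2. ✓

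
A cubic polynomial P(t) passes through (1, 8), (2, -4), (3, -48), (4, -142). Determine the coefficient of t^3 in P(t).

Write P(t) = at^3 + bt^2 + ct + d. Substituting each data point gives a linear system:
  a + b + c + d = 8
  8a + 4b + 2c + d = -4
  27a + 9b + 3c + d = -48
  64a + 16b + 4c + d = -142
Solving the system yields a = -3, b = 2, c = 3, d = 6.
So P(t) = -3t^3 + 2t^2 + 3t + 6.
The leading coefficient is -3.

-3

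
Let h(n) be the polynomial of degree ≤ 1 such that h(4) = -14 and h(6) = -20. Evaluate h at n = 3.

Using the Lagrange interpolation formula with nodes 4, 6:
  L_0(n) = (n - 6) / -2
  L_1(n) = (n - 4) / 2
Then h(n) = -14·L_0(n) - 20·L_1(n).
Expanding and collecting terms gives h(n) = -3n - 2.
Evaluating at n = 3: h(3) = -11.

-11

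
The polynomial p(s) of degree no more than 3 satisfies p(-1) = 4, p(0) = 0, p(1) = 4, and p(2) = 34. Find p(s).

Write p(s) = as^3 + bs^2 + cs + d. Substituting each data point gives a linear system:
  -a + b - c + d = 4
  d = 0
  a + b + c + d = 4
  8a + 4b + 2c + d = 34
Solving the system yields a = 3, b = 4, c = -3, d = 0.
So p(s) = 3s^3 + 4s^2 - 3s.
Check: p(0) = 0. ✓

p(s) = 3s^3 + 4s^2 - 3s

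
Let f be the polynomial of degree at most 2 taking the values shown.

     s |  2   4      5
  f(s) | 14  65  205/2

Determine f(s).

f(s) = 4s^2 + (3/2)s - 5

Write f(s) = as^2 + bs + c. Substituting each data point gives a linear system:
  4a + 2b + c = 14
  16a + 4b + c = 65
  25a + 5b + c = 205/2
Solving the system yields a = 4, b = 3/2, c = -5.
So f(s) = 4s² + (3/2)s - 5.
Check: f(5) = 205/2. ✓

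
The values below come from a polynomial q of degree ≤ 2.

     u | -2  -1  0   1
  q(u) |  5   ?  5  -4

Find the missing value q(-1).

The 3 known points determine the degree-2 polynomial uniquely.
Write q(u) = au^2 + bu + c. Substituting each data point gives a linear system:
  4a - 2b + c = 5
  c = 5
  a + b + c = -4
Solving the system yields a = -3, b = -6, c = 5.
So q(u) = -3u^2 - 6u + 5.
Then q(-1) = 8.

8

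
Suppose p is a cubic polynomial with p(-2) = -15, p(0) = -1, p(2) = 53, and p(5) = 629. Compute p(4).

Write p(x) = ax^3 + bx^2 + cx + d. Substituting each data point gives a linear system:
  -8a + 4b - 2c + d = -15
  d = -1
  8a + 4b + 2c + d = 53
  125a + 25b + 5c + d = 629
Solving the system yields a = 4, b = 5, c = 1, d = -1.
So p(x) = 4x^3 + 5x^2 + x - 1.
Then p(4) = 339.

339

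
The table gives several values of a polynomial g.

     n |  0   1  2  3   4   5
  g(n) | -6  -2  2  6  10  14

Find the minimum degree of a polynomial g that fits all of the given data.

Forward differences of the values at n = 0, 1, 2, 3, 4, 5:
  g  : -6  -2  2  6  10  14
  Δ  : 4  4  4  4  4
  Δ^2: 0  0  0  0
  Δ^3: 0  0  0
  Δ^4: 0  0
  Δ^5: 0
The first differences are constant (4) and nonzero, while all higher differences vanish, so the minimal degree is 1.

1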